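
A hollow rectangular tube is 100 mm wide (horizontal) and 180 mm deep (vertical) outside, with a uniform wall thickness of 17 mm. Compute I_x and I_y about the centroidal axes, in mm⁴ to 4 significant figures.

Split into non-overlapping primitives; take the origin at the lower-left of the bounding box.
Outer rectangle: 100 × 180, A = 18 000 mm², y = 90 mm, Ī = 48 600 000 mm⁴.
Inner void (subtracted): 66 × 146, A = 9 636 mm², y = 90 mm, Ī = 17 116 748 mm⁴.
By symmetry the centroid is at mid-height, ȳ = 90 mm.
All pieces are centred on the centroidal x-axis, so I = ΣĪ (holes subtracted) = 31 483 252 mm⁴.
Repeating about the centroidal y-axis gives I_y = 11 502 132 mm⁴.

I_x ≈ 3.148 × 10⁷ mm⁴, I_y ≈ 1.150 × 10⁷ mm⁴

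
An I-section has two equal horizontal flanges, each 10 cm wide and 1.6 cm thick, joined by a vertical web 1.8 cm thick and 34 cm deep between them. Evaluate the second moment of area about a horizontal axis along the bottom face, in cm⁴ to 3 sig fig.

Treat the section as a set of non-overlapping primitives; coordinates are from the bounding-box lower-left.
Bottom flange: 10 × 1.6, A = 16 cm², y = 0.8 cm, Ī = 3.4133 cm⁴.
Web: 1.8 × 34, A = 61.2 cm², y = 18.6 cm, Ī = 5895.6 cm⁴.
Top flange: 10 × 1.6, A = 16 cm², y = 36.4 cm, Ī = 3.4133 cm⁴.
Transfer each piece to a horizontal axis along the bottom face using Ī + A·d² with d = y − 0:
  bottom flange: d = 0.8 cm → contributes +13.653 cm⁴
  web: d = 18.6 cm → contributes +27 068 cm⁴
  top flange: d = 36.4 cm → contributes +21 203 cm⁴
Total I = 48 285 cm⁴.

I_base ≈ 4.83 × 10⁴ cm⁴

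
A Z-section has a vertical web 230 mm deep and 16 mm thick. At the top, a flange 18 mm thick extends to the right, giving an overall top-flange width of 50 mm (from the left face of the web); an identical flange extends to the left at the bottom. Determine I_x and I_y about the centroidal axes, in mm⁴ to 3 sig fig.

Treat the section as a set of non-overlapping primitives; coordinates are from the bounding-box lower-left.
Web: 16 × 230, A = 3 680 mm², y = 115 mm, Ī = 16 222 667 mm⁴.
Top flange (beyond web): 34 × 18, A = 612 mm², y = 221 mm, Ī = 16 524 mm⁴.
Bottom flange (beyond web): 34 × 18, A = 612 mm², y = 9 mm, Ī = 16 524 mm⁴.
Centroid: ȳ = ΣA·y / ΣA = 115 mm.
Transfer each piece to the centroidal x-axis using Ī + A·d² with d = y − 115:
  web: d = 0 mm → contributes +16 222 667 mm⁴
  top flange (beyond web): d = 106 mm → contributes +6 892 956 mm⁴
  bottom flange (beyond web): d = -106 mm → contributes +6 892 956 mm⁴
Total I = 30 008 579 mm⁴.
For the y-axis: x̄ = 42 mm.
Repeating about the centroidal y-axis gives I_y = 961 419 mm⁴.

I_x ≈ 3.00 × 10⁷ mm⁴, I_y ≈ 9.61 × 10⁵ mm⁴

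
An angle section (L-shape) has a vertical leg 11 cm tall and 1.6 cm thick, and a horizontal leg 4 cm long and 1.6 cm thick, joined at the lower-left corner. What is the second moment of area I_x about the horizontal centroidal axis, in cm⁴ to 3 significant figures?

I_x ≈ 248 cm⁴

Split into non-overlapping primitives; take the origin at the lower-left of the bounding box.
Vertical leg: 1.6 × 11, A = 17.6 cm², y = 5.5 cm, Ī = 177.47 cm⁴.
Horizontal leg (remainder): 2.4 × 1.6, A = 3.84 cm², y = 0.8 cm, Ī = 0.8192 cm⁴.
Centroid: ȳ = ΣA·y / ΣA = 4.6582 cm.
Transfer each piece to the horizontal centroidal axis using Ī + A·d² with d = y − 4.6582:
  vertical leg: d = 0.84179 cm → contributes +189.94 cm⁴
  horizontal leg (remainder): d = -3.8582 cm → contributes +57.981 cm⁴
Total I = 247.92 cm⁴.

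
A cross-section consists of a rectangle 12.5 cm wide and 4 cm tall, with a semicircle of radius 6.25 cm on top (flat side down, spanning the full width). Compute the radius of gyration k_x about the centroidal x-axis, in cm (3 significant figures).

Treat the section as a set of non-overlapping primitives; coordinates are from the bounding-box lower-left.
Rectangular body: 12.5 × 4, A = 50 cm², y = 2 cm, Ī = 66.667 cm⁴.
Semicircular cap: semicircle r = 6.25, A = 61.359 cm², y = 6.6526 cm, Ī = 167.48 cm⁴.
Centroid: ȳ = ΣA·y / ΣA = 4.5636 cm.
Transfer each piece to the centroidal x-axis using Ī + A·d² with d = y − 4.5636:
  rectangular body: d = -2.5636 cm → contributes +395.27 cm⁴
  semicircular cap: d = 2.089 cm → contributes +435.24 cm⁴
Total I = 830.51 cm⁴.
Radius of gyration: k = √(I/A) = √(830.51 / 111.36) = 2.7309 cm.

k_x ≈ 2.73 cm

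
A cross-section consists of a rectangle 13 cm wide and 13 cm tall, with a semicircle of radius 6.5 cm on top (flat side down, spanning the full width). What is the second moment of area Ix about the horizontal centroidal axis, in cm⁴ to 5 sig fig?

Split into non-overlapping primitives; take the origin at the lower-left of the bounding box.
Rectangular body: 13 × 13, A = 169 cm², y = 6.5 cm, Ī = 2380.083 cm⁴.
Semicircular cap: semicircle r = 6.5, A = 66.36614 cm², y = 15.75869 cm, Ī = 195.923 cm⁴.
Centroid: ȳ = ΣA·y / ΣA = 9.11067 cm.
Transfer each piece to the horizontal centroidal axis using Ī + A·d² with d = y − 9.11067:
  rectangular body: d = -2.61067 cm → contributes +3531.919 cm⁴
  semicircular cap: d = 6.648016 cm → contributes +3129.049 cm⁴
Total I = 6660.968 cm⁴.

Ix ≈ 6661.0 cm⁴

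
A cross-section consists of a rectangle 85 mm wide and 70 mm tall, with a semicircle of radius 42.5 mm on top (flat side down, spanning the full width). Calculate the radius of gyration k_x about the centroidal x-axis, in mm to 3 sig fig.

Break the section into simple shapes (no overlaps), measuring from the bottom-left corner of the bounding box.
Rectangular body: 85 × 70, A = 5 950 mm², y = 35 mm, Ī = 2 429 583 mm⁴.
Semicircular cap: semicircle r = 42.5, A = 2837.3 mm², y = 88.038 mm, Ī = 358 086 mm⁴.
Centroid: ȳ = ΣA·y / ΣA = 52.125 mm.
Transfer each piece to the centroidal x-axis using Ī + A·d² with d = y − 52.125:
  rectangular body: d = -17.125 mm → contributes +4 174 495 mm⁴
  semicircular cap: d = 35.913 mm → contributes +4 017 342 mm⁴
Total I = 8 191 837 mm⁴.
Radius of gyration: k = √(I/A) = √(8 191 837 / 8787.3) = 30.533 mm.

k_x ≈ 30.5 mm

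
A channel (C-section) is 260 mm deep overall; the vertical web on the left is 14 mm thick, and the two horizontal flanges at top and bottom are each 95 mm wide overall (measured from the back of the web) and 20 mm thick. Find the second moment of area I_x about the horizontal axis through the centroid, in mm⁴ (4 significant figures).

Break the section into simple shapes (no overlaps), measuring from the bottom-left corner of the bounding box.
Web: 14 × 260, A = 3 640 mm², y = 130 mm, Ī = 20 505 333 mm⁴.
Top flange (beyond web): 81 × 20, A = 1 620 mm², y = 250 mm, Ī = 54 000 mm⁴.
Bottom flange (beyond web): 81 × 20, A = 1 620 mm², y = 10 mm, Ī = 54 000 mm⁴.
By symmetry the centroid is at mid-height, ȳ = 130 mm.
Transfer each piece to the horizontal axis through the centroid using Ī + A·d² with d = y − 130:
  web: d = 0 mm → contributes +20 505 333 mm⁴
  top flange (beyond web): d = 120 mm → contributes +23 382 000 mm⁴
  bottom flange (beyond web): d = -120 mm → contributes +23 382 000 mm⁴
Total I = 67 269 333 mm⁴.

I_x ≈ 6.727 × 10⁷ mm⁴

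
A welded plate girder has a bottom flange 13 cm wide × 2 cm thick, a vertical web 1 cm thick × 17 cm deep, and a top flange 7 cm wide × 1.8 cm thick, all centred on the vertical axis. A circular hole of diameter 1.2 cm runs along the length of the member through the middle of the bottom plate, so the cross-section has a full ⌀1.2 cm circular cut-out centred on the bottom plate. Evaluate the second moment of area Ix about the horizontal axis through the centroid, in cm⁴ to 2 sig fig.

Break the section into simple shapes (no overlaps), measuring from the bottom-left corner of the bounding box.
Bottom plate: 13 × 2, A = 26 cm², y = 1 cm, Ī = 8.667 cm⁴.
Web plate: 1 × 17, A = 17 cm², y = 10.5 cm, Ī = 409.4 cm⁴.
Top plate: 7 × 1.8, A = 12.6 cm², y = 19.9 cm, Ī = 3.402 cm⁴.
Hole (subtracted): ⌀1.2, A = 1.131 cm², y = 1 cm, Ī = 0.1018 cm⁴.
Centroid: ȳ = ΣA·y / ΣA = 8.337 cm.
Transfer each piece to the horizontal axis through the centroid using Ī + A·d² with d = y − 8.337:
  bottom plate: d = -7.337 cm → contributes +1 408 cm⁴
  web plate: d = 2.163 cm → contributes +489 cm⁴
  top plate: d = 11.56 cm → contributes +1 688 cm⁴
  hole: d = -7.337 cm → contributes −60.98 cm⁴
Total I = 3 524 cm⁴.

Ix ≈ 3500 cm⁴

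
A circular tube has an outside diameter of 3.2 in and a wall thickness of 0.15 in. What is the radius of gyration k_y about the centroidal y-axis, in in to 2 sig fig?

Decompose the section into non-overlapping parts with the origin at the bottom-left of its bounding rectangle.
Outer circle: ⌀3.2, A = 8.042 in², x = 1.6 in, Ī = 5.147 in⁴.
Bore (subtracted): ⌀2.9, A = 6.605 in², x = 1.6 in, Ī = 3.472 in⁴.
By symmetry the centroid is at mid-width, x̄ = 1.6 in.
All pieces are centred on the centroidal y-axis, so I = ΣĪ (holes subtracted) = 1.675 in⁴.
Radius of gyration: k = √(I/A) = √(1.675 / 1.437) = 1.08 in.

k_y ≈ 1.1 in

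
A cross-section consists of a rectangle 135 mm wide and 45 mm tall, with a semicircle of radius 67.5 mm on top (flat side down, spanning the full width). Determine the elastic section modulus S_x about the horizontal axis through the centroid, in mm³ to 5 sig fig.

Break the section into simple shapes (no overlaps), measuring from the bottom-left corner of the bounding box.
Rectangular body: 135 × 45, A = 6 075 mm², y = 22.5 mm, Ī = 1 025 156 mm⁴.
Semicircular cap: semicircle r = 67.5, A = 7156.941 mm², y = 73.64789 mm, Ī = 2 278 490 mm⁴.
Centroid: ȳ = ΣA·y / ΣA = 50.16506 mm.
Transfer each piece to the horizontal axis through the centroid using Ī + A·d² with d = y − 50.16506:
  rectangular body: d = -27.66506 mm → contributes +5 674 691 mm⁴
  semicircular cap: d = 23.48283 mm → contributes +6 225 138 mm⁴
Total I = 11 899 828 mm⁴.
Extreme fibre distance c = 62.33494 mm; S = I/c = 190901.4 mm³.

S_x ≈ 1.9090 × 10⁵ mm³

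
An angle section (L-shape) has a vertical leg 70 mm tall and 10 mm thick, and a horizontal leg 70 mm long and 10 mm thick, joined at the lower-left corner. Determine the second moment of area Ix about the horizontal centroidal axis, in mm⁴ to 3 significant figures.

Ix ≈ 5.82 × 10⁵ mm⁴

Split into non-overlapping primitives; take the origin at the lower-left of the bounding box.
Vertical leg: 10 × 70, A = 700 mm², y = 35 mm, Ī = 285 833 mm⁴.
Horizontal leg (remainder): 60 × 10, A = 600 mm², y = 5 mm, Ī = 5 000 mm⁴.
Centroid: ȳ = ΣA·y / ΣA = 21.154 mm.
Transfer each piece to the horizontal centroidal axis using Ī + A·d² with d = y − 21.154:
  vertical leg: d = 13.846 mm → contributes +420 035 mm⁴
  horizontal leg (remainder): d = -16.154 mm → contributes +161 568 mm⁴
Total I = 581 603 mm⁴.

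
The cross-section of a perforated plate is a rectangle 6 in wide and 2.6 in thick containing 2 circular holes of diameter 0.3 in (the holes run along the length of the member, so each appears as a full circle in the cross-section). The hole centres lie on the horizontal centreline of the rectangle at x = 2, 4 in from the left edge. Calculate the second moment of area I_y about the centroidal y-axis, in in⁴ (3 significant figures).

I_y ≈ 46.7 in⁴

Decompose the section into non-overlapping parts with the origin at the bottom-left of its bounding rectangle.
Plate: 6 × 2.6, A = 15.6 in², x = 3 in, Ī = 46.8 in⁴.
Hole 1 (subtracted): ⌀0.3, A = 0.070686 in², x = 2 in, Ī = 0.00039761 in⁴.
Hole 2 (subtracted): ⌀0.3, A = 0.070686 in², x = 4 in, Ī = 0.00039761 in⁴.
By symmetry the centroid is at mid-width, x̄ = 3 in.
Transfer each piece to the centroidal y-axis using Ī + A·d² with d = x − 3:
  plate: d = 0 in → contributes +46.8 in⁴
  hole 1: d = -1 in → contributes −0.071083 in⁴
  hole 2: d = 1 in → contributes −0.071083 in⁴
Total I = 46.658 in⁴.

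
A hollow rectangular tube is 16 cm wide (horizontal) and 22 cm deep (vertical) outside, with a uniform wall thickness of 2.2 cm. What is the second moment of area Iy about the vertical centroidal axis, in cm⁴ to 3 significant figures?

Iy ≈ 5220 cm⁴

Decompose the section into non-overlapping parts with the origin at the bottom-left of its bounding rectangle.
Outer rectangle: 16 × 22, A = 352 cm², x = 8 cm, Ī = 7509.3 cm⁴.
Inner void (subtracted): 11.6 × 17.6, A = 204.16 cm², x = 8 cm, Ī = 2289.3 cm⁴.
By symmetry the centroid is at mid-width, x̄ = 8 cm.
All pieces are centred on the vertical centroidal axis, so I = ΣĪ (holes subtracted) = 5 220 cm⁴.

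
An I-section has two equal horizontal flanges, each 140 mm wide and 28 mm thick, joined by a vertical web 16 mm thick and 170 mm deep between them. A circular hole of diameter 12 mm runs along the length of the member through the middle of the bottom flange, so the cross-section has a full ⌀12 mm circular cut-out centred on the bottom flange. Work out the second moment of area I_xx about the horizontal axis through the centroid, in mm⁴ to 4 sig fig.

Break the section into simple shapes (no overlaps), measuring from the bottom-left corner of the bounding box.
Bottom flange: 140 × 28, A = 3 920 mm², y = 14 mm, Ī = 256 107 mm⁴.
Web: 16 × 170, A = 2 720 mm², y = 113 mm, Ī = 6 550 667 mm⁴.
Top flange: 140 × 28, A = 3 920 mm², y = 212 mm, Ī = 256 107 mm⁴.
Hole (subtracted): ⌀12, A = 113.097 mm², y = 14 mm, Ī = 1017.88 mm⁴.
Centroid: ȳ = ΣA·y / ΣA = 114.072 mm.
Transfer each piece to the horizontal axis through the centroid using Ī + A·d² with d = y − 114.072:
  bottom flange: d = -100.072 mm → contributes +39 512 391 mm⁴
  web: d = -1.07177 mm → contributes +6 553 791 mm⁴
  top flange: d = 97.9282 mm → contributes +37 848 668 mm⁴
  hole: d = -100.072 mm → contributes −1 133 615 mm⁴
Total I = 82 781 235 mm⁴.

I_xx ≈ 8.278 × 10⁷ mm⁴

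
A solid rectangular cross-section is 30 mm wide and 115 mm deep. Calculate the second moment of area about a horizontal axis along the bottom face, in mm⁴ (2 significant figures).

The section: 30 × 115, A = 3 450 mm², y = 57.5 mm, Ī = 3 802 188 mm⁴.
Transfer it to the base of the section using Ī + A·d² with d = y − 0:
  the section: d = 57.5 mm → contributes +15 208 750 mm⁴
Total I = 15 208 750 mm⁴.

I_base ≈ 1.5 × 10⁷ mm⁴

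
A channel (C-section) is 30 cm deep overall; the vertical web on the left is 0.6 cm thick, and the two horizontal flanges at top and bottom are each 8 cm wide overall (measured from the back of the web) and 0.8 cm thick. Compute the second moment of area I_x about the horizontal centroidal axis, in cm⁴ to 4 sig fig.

Treat the section as a set of non-overlapping primitives; coordinates are from the bounding-box lower-left.
Web: 0.6 × 30, A = 18 cm², y = 15 cm, Ī = 1 350 cm⁴.
Top flange (beyond web): 7.4 × 0.8, A = 5.92 cm², y = 29.6 cm, Ī = 0.315733 cm⁴.
Bottom flange (beyond web): 7.4 × 0.8, A = 5.92 cm², y = 0.4 cm, Ī = 0.315733 cm⁴.
By symmetry the centroid is at mid-height, ȳ = 15 cm.
Transfer each piece to the horizontal centroidal axis using Ī + A·d² with d = y − 15:
  web: d = 0 cm → contributes +1 350 cm⁴
  top flange (beyond web): d = 14.6 cm → contributes +1262.22 cm⁴
  bottom flange (beyond web): d = -14.6 cm → contributes +1262.22 cm⁴
Total I = 3874.45 cm⁴.

I_x ≈ 3874 cm⁴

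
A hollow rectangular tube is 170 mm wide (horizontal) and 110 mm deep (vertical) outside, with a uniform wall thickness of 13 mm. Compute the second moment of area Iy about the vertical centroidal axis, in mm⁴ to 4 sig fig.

Iy ≈ 2.413 × 10⁷ mm⁴

Treat the section as a set of non-overlapping primitives; coordinates are from the bounding-box lower-left.
Outer rectangle: 170 × 110, A = 18 700 mm², x = 85 mm, Ī = 45 035 833 mm⁴.
Inner void (subtracted): 144 × 84, A = 12 096 mm², x = 85 mm, Ī = 20 901 888 mm⁴.
By symmetry the centroid is at mid-width, x̄ = 85 mm.
All pieces are centred on the vertical centroidal axis, so I = ΣĪ (holes subtracted) = 24 133 945 mm⁴.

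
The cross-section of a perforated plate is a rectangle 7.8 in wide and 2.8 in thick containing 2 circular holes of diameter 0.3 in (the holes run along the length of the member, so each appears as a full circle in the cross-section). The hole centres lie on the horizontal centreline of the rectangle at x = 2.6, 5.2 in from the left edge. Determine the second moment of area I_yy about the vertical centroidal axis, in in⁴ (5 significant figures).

I_yy ≈ 110.49 in⁴

Split into non-overlapping primitives; take the origin at the lower-left of the bounding box.
Plate: 7.8 × 2.8, A = 21.84 in², x = 3.9 in, Ī = 110.7288 in⁴.
Hole 1 (subtracted): ⌀0.3, A = 0.07068583 in², x = 2.6 in, Ī = 0.0003976078 in⁴.
Hole 2 (subtracted): ⌀0.3, A = 0.07068583 in², x = 5.2 in, Ī = 0.0003976078 in⁴.
By symmetry the centroid is at mid-width, x̄ = 3.9 in.
Transfer each piece to the vertical centroidal axis using Ī + A·d² with d = x − 3.9:
  plate: d = 0 in → contributes +110.7288 in⁴
  hole 1: d = -1.3 in → contributes −0.1198567 in⁴
  hole 2: d = 1.3 in → contributes −0.1198567 in⁴
Total I = 110.4891 in⁴.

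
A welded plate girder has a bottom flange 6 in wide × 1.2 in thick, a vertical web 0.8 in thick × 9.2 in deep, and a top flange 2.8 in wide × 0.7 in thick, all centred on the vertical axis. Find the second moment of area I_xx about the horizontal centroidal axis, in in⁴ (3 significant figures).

Break the section into simple shapes (no overlaps), measuring from the bottom-left corner of the bounding box.
Bottom plate: 6 × 1.2, A = 7.2 in², y = 0.6 in, Ī = 0.864 in⁴.
Web plate: 0.8 × 9.2, A = 7.36 in², y = 5.8 in, Ī = 51.913 in⁴.
Top plate: 2.8 × 0.7, A = 1.96 in², y = 10.75 in, Ī = 0.080033 in⁴.
Centroid: ȳ = ΣA·y / ΣA = 4.1209 in.
Transfer each piece to the horizontal centroidal axis using Ī + A·d² with d = y − 4.1209:
  bottom plate: d = -3.5209 in → contributes +90.123 in⁴
  web plate: d = 1.6791 in → contributes +72.662 in⁴
  top plate: d = 6.6291 in → contributes +86.211 in⁴
Total I = 249 in⁴.

I_xx ≈ 249 in⁴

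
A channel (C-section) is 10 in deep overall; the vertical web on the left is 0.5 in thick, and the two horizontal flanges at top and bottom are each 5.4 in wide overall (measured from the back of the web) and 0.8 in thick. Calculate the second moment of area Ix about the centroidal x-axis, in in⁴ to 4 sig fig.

Ix ≈ 208.0 in⁴

Split into non-overlapping primitives; take the origin at the lower-left of the bounding box.
Web: 0.5 × 10, A = 5 in², y = 5 in, Ī = 41.6667 in⁴.
Top flange (beyond web): 4.9 × 0.8, A = 3.92 in², y = 9.6 in, Ī = 0.209067 in⁴.
Bottom flange (beyond web): 4.9 × 0.8, A = 3.92 in², y = 0.4 in, Ī = 0.209067 in⁴.
By symmetry the centroid is at mid-height, ȳ = 5 in.
Transfer each piece to the centroidal x-axis using Ī + A·d² with d = y − 5:
  web: d = 0 in → contributes +41.6667 in⁴
  top flange (beyond web): d = 4.6 in → contributes +83.1563 in⁴
  bottom flange (beyond web): d = -4.6 in → contributes +83.1563 in⁴
Total I = 207.979 in⁴.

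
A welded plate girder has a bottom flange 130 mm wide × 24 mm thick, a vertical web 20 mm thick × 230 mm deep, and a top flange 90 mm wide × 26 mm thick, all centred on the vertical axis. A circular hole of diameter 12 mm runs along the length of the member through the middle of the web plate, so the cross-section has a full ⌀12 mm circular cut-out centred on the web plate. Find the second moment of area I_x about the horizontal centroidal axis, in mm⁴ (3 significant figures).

I_x ≈ 1.08 × 10⁸ mm⁴

Decompose the section into non-overlapping parts with the origin at the bottom-left of its bounding rectangle.
Bottom plate: 130 × 24, A = 3 120 mm², y = 12 mm, Ī = 149 760 mm⁴.
Web plate: 20 × 230, A = 4 600 mm², y = 139 mm, Ī = 20 278 333 mm⁴.
Top plate: 90 × 26, A = 2 340 mm², y = 267 mm, Ī = 131 820 mm⁴.
Hole (subtracted): ⌀12, A = 113.1 mm², y = 139 mm, Ī = 1017.9 mm⁴.
Centroid: ȳ = ΣA·y / ΣA = 129.28 mm.
Transfer each piece to the horizontal centroidal axis using Ī + A·d² with d = y − 129.28:
  bottom plate: d = -117.28 mm → contributes +43 061 451 mm⁴
  web plate: d = 9.7236 mm → contributes +20 713 259 mm⁴
  top plate: d = 137.72 mm → contributes +44 516 468 mm⁴
  hole: d = 9.7236 mm → contributes −11 711 mm⁴
Total I = 108 279 466 mm⁴.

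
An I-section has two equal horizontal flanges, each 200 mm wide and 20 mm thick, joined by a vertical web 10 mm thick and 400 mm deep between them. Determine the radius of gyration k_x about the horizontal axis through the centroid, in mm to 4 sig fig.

k_x ≈ 184.0 mm

Decompose the section into non-overlapping parts with the origin at the bottom-left of its bounding rectangle.
Bottom flange: 200 × 20, A = 4 000 mm², y = 10 mm, Ī = 133 333 mm⁴.
Web: 10 × 400, A = 4 000 mm², y = 220 mm, Ī = 53 333 333 mm⁴.
Top flange: 200 × 20, A = 4 000 mm², y = 430 mm, Ī = 133 333 mm⁴.
By symmetry the centroid is at mid-height, ȳ = 220 mm.
Transfer each piece to the horizontal axis through the centroid using Ī + A·d² with d = y − 220:
  bottom flange: d = -210 mm → contributes +176 533 333 mm⁴
  web: d = 0 mm → contributes +53 333 333 mm⁴
  top flange: d = 210 mm → contributes +176 533 333 mm⁴
Total I = 406 400 000 mm⁴.
Radius of gyration: k = √(I/A) = √(406 400 000 / 12 000) = 184.029 mm.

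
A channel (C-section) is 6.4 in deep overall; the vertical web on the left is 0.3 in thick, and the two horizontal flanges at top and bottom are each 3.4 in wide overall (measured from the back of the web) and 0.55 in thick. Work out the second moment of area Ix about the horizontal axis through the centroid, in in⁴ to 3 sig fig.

Break the section into simple shapes (no overlaps), measuring from the bottom-left corner of the bounding box.
Web: 0.3 × 6.4, A = 1.92 in², y = 3.2 in, Ī = 6.5536 in⁴.
Top flange (beyond web): 3.1 × 0.55, A = 1.705 in², y = 6.125 in, Ī = 0.04298 in⁴.
Bottom flange (beyond web): 3.1 × 0.55, A = 1.705 in², y = 0.275 in, Ī = 0.04298 in⁴.
By symmetry the centroid is at mid-height, ȳ = 3.2 in.
Transfer each piece to the horizontal axis through the centroid using Ī + A·d² with d = y − 3.2:
  web: d = 0 in → contributes +6.5536 in⁴
  top flange (beyond web): d = 2.925 in → contributes +14.63 in⁴
  bottom flange (beyond web): d = -2.925 in → contributes +14.63 in⁴
Total I = 35.814 in⁴.

Ix ≈ 35.8 in⁴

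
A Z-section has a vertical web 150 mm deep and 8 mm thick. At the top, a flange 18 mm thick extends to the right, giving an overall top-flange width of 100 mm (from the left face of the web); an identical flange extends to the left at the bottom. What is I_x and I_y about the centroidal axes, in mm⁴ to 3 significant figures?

Split into non-overlapping primitives; take the origin at the lower-left of the bounding box.
Web: 8 × 150, A = 1 200 mm², y = 75 mm, Ī = 2 250 000 mm⁴.
Top flange (beyond web): 92 × 18, A = 1 656 mm², y = 141 mm, Ī = 44 712 mm⁴.
Bottom flange (beyond web): 92 × 18, A = 1 656 mm², y = 9 mm, Ī = 44 712 mm⁴.
Centroid: ȳ = ΣA·y / ΣA = 75 mm.
Transfer each piece to the centroidal x-axis using Ī + A·d² with d = y − 75:
  web: d = 0 mm → contributes +2 250 000 mm⁴
  top flange (beyond web): d = 66 mm → contributes +7 258 248 mm⁴
  bottom flange (beyond web): d = -66 mm → contributes +7 258 248 mm⁴
Total I = 16 766 496 mm⁴.
For the y-axis: x̄ = 96 mm.
Repeating about the centroidal y-axis gives I_y = 10 622 464 mm⁴.

I_x ≈ 1.68 × 10⁷ mm⁴, I_y ≈ 1.06 × 10⁷ mm⁴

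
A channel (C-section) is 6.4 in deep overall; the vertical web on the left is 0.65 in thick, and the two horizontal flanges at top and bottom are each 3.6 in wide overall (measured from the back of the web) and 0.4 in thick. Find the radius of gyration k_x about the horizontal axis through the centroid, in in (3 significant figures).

k_x ≈ 2.33 in

Decompose the section into non-overlapping parts with the origin at the bottom-left of its bounding rectangle.
Web: 0.65 × 6.4, A = 4.16 in², y = 3.2 in, Ī = 14.199 in⁴.
Top flange (beyond web): 2.95 × 0.4, A = 1.18 in², y = 6.2 in, Ī = 0.015733 in⁴.
Bottom flange (beyond web): 2.95 × 0.4, A = 1.18 in², y = 0.2 in, Ī = 0.015733 in⁴.
By symmetry the centroid is at mid-height, ȳ = 3.2 in.
Transfer each piece to the horizontal axis through the centroid using Ī + A·d² with d = y − 3.2:
  web: d = 0 in → contributes +14.199 in⁴
  top flange (beyond web): d = 3 in → contributes +10.636 in⁴
  bottom flange (beyond web): d = -3 in → contributes +10.636 in⁴
Total I = 35.471 in⁴.
Radius of gyration: k = √(I/A) = √(35.471 / 6.52) = 2.3325 in.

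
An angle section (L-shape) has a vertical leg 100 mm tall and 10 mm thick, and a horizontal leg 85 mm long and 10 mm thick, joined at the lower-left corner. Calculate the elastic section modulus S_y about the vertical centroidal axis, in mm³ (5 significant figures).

S_y ≈ 1.8354 × 10⁴ mm³

Decompose the section into non-overlapping parts with the origin at the bottom-left of its bounding rectangle.
Vertical leg: 10 × 100, A = 1 000 mm², x = 5 mm, Ī = 8333.333 mm⁴.
Horizontal leg (remainder): 75 × 10, A = 750 mm², x = 47.5 mm, Ī = 351562.5 mm⁴.
Centroid: x̄ = ΣA·x / ΣA = 23.21429 mm.
Transfer each piece to the vertical centroidal axis using Ī + A·d² with d = x − 23.21429:
  vertical leg: d = -18.21429 mm → contributes +340093.5 mm⁴
  horizontal leg (remainder): d = 24.28571 mm → contributes +793909.4 mm⁴
Total I = 1 134 003 mm⁴.
Extreme fibre distance c = 61.78571 mm; S = I/c = 18353.81 mm³.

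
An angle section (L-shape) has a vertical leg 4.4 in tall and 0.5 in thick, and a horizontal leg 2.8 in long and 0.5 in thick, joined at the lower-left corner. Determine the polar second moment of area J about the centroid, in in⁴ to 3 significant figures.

J ≈ 8.48 in⁴

Split into non-overlapping primitives; take the origin at the lower-left of the bounding box.
Vertical leg: 0.5 × 4.4, A = 2.2 in², y = 2.2 in, Ī = 3.5493 in⁴.
Horizontal leg (remainder): 2.3 × 0.5, A = 1.15 in², y = 0.25 in, Ī = 0.023958 in⁴.
Centroid: ȳ = ΣA·y / ΣA = 1.5306 in.
Transfer each piece to the centroidal x-axis using Ī + A·d² with d = y − 1.5306:
  vertical leg: d = 0.6694 in → contributes +4.5352 in⁴
  horizontal leg (remainder): d = -1.2806 in → contributes +1.9099 in⁴
Total I = 6.445 in⁴.
For the y-axis: x̄ = 0.7306 in.
Repeating about the centroidal y-axis gives I_y = 2.033 in⁴.
Polar second moment: J = I_x + I_y = 8.4781 in⁴.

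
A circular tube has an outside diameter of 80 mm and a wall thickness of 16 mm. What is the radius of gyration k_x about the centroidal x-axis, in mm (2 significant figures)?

k_x ≈ 23 mm

Decompose the section into non-overlapping parts with the origin at the bottom-left of its bounding rectangle.
Outer circle: ⌀80, A = 5 027 mm², y = 40 mm, Ī = 2 010 619 mm⁴.
Bore (subtracted): ⌀48, A = 1 810 mm², y = 40 mm, Ī = 260 576 mm⁴.
By symmetry the centroid is at mid-height, ȳ = 40 mm.
All pieces are centred on the centroidal x-axis, so I = ΣĪ (holes subtracted) = 1 750 043 mm⁴.
Radius of gyration: k = √(I/A) = √(1 750 043 / 3 217) = 23.32 mm.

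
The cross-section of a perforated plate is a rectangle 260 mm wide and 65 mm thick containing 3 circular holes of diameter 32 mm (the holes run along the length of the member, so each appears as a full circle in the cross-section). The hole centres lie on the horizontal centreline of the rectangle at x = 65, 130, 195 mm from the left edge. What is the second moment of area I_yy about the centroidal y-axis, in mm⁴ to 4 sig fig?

Break the section into simple shapes (no overlaps), measuring from the bottom-left corner of the bounding box.
Plate: 260 × 65, A = 16 900 mm², x = 130 mm, Ī = 95 203 333 mm⁴.
Hole 1 (subtracted): ⌀32, A = 804.248 mm², x = 65 mm, Ī = 51471.9 mm⁴.
Hole 2 (subtracted): ⌀32, A = 804.248 mm², x = 130 mm, Ī = 51471.9 mm⁴.
Hole 3 (subtracted): ⌀32, A = 804.248 mm², x = 195 mm, Ī = 51471.9 mm⁴.
By symmetry the centroid is at mid-width, x̄ = 130 mm.
Transfer each piece to the centroidal y-axis using Ī + A·d² with d = x − 130:
  plate: d = 0 mm → contributes +95 203 333 mm⁴
  hole 1: d = -65 mm → contributes −3 449 418 mm⁴
  hole 2: d = 0 mm → contributes −51471.9 mm⁴
  hole 3: d = 65 mm → contributes −3 449 418 mm⁴
Total I = 88 253 025 mm⁴.

I_yy ≈ 8.825 × 10⁷ mm⁴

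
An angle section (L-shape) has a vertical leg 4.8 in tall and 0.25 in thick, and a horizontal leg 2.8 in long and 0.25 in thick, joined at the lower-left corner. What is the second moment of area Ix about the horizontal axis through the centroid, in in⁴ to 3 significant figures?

Split into non-overlapping primitives; take the origin at the lower-left of the bounding box.
Vertical leg: 0.25 × 4.8, A = 1.2 in², y = 2.4 in, Ī = 2.304 in⁴.
Horizontal leg (remainder): 2.55 × 0.25, A = 0.6375 in², y = 0.125 in, Ī = 0.0033203 in⁴.
Centroid: ȳ = ΣA·y / ΣA = 1.6107 in.
Transfer each piece to the horizontal axis through the centroid using Ī + A·d² with d = y − 1.6107:
  vertical leg: d = 0.78929 in → contributes +3.0516 in⁴
  horizontal leg (remainder): d = -1.4857 in → contributes +1.4105 in⁴
Total I = 4.4621 in⁴.

Ix ≈ 4.46 in⁴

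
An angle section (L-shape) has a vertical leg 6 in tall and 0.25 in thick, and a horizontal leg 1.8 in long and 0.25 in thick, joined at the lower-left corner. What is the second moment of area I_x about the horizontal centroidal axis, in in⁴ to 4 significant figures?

I_x ≈ 7.047 in⁴

Split into non-overlapping primitives; take the origin at the lower-left of the bounding box.
Vertical leg: 0.25 × 6, A = 1.5 in², y = 3 in, Ī = 4.5 in⁴.
Horizontal leg (remainder): 1.55 × 0.25, A = 0.3875 in², y = 0.125 in, Ī = 0.00201823 in⁴.
Centroid: ȳ = ΣA·y / ΣA = 2.40977 in.
Transfer each piece to the horizontal centroidal axis using Ī + A·d² with d = y − 2.40977:
  vertical leg: d = 0.590232 in → contributes +5.02256 in⁴
  horizontal leg (remainder): d = -2.28477 in → contributes +2.02483 in⁴
Total I = 7.04739 in⁴.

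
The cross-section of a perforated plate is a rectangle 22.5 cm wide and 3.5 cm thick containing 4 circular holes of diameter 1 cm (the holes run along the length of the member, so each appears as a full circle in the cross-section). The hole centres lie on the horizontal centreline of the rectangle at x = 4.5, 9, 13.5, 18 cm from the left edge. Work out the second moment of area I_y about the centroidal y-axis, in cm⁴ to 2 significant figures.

Split into non-overlapping primitives; take the origin at the lower-left of the bounding box.
Plate: 22.5 × 3.5, A = 78.75 cm², x = 11.25 cm, Ī = 3 322 cm⁴.
Hole 1 (subtracted): ⌀1, A = 0.7854 cm², x = 4.5 cm, Ī = 0.04909 cm⁴.
Hole 2 (subtracted): ⌀1, A = 0.7854 cm², x = 9 cm, Ī = 0.04909 cm⁴.
Hole 3 (subtracted): ⌀1, A = 0.7854 cm², x = 13.5 cm, Ī = 0.04909 cm⁴.
Hole 4 (subtracted): ⌀1, A = 0.7854 cm², x = 18 cm, Ī = 0.04909 cm⁴.
By symmetry the centroid is at mid-width, x̄ = 11.25 cm.
Transfer each piece to the centroidal y-axis using Ī + A·d² with d = x − 11.25:
  plate: d = 0 cm → contributes +3 322 cm⁴
  hole 1: d = -6.75 cm → contributes −35.83 cm⁴
  hole 2: d = -2.25 cm → contributes −4.025 cm⁴
  hole 3: d = 2.25 cm → contributes −4.025 cm⁴
  hole 4: d = 6.75 cm → contributes −35.83 cm⁴
Total I = 3 243 cm⁴.

I_y ≈ 3200 cm⁴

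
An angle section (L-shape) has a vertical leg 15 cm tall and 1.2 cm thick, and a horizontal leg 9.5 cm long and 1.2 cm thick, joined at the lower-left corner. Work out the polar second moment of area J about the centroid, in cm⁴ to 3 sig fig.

Split into non-overlapping primitives; take the origin at the lower-left of the bounding box.
Vertical leg: 1.2 × 15, A = 18 cm², y = 7.5 cm, Ī = 337.5 cm⁴.
Horizontal leg (remainder): 8.3 × 1.2, A = 9.96 cm², y = 0.6 cm, Ī = 1.1952 cm⁴.
Centroid: ȳ = ΣA·y / ΣA = 5.0421 cm.
Transfer each piece to the centroidal x-axis using Ī + A·d² with d = y − 5.0421:
  vertical leg: d = 2.4579 cm → contributes +446.25 cm⁴
  horizontal leg (remainder): d = -4.4421 cm → contributes +197.72 cm⁴
Total I = 643.97 cm⁴.
For the y-axis: x̄ = 2.2921 cm.
Repeating about the centroidal y-axis gives I_y = 204.01 cm⁴.
Polar second moment: J = I_x + I_y = 847.98 cm⁴.

J ≈ 848 cm⁴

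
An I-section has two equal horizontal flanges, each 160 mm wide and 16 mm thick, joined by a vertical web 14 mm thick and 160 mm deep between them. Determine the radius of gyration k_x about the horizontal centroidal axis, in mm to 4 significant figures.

k_x ≈ 77.79 mm

Break the section into simple shapes (no overlaps), measuring from the bottom-left corner of the bounding box.
Bottom flange: 160 × 16, A = 2 560 mm², y = 8 mm, Ī = 54613.3 mm⁴.
Web: 14 × 160, A = 2 240 mm², y = 96 mm, Ī = 4 778 667 mm⁴.
Top flange: 160 × 16, A = 2 560 mm², y = 184 mm, Ī = 54613.3 mm⁴.
By symmetry the centroid is at mid-height, ȳ = 96 mm.
Transfer each piece to the horizontal centroidal axis using Ī + A·d² with d = y − 96:
  bottom flange: d = -88 mm → contributes +19 879 253 mm⁴
  web: d = 0 mm → contributes +4 778 667 mm⁴
  top flange: d = 88 mm → contributes +19 879 253 mm⁴
Total I = 44 537 173 mm⁴.
Radius of gyration: k = √(I/A) = √(44 537 173 / 7 360) = 77.7898 mm.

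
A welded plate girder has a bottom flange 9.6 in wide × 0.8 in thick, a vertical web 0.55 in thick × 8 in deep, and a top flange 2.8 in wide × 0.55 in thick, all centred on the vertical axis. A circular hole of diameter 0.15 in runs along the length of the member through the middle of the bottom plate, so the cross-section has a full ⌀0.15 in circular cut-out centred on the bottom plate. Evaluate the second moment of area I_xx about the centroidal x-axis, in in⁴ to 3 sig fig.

I_xx ≈ 146 in⁴

Split into non-overlapping primitives; take the origin at the lower-left of the bounding box.
Bottom plate: 9.6 × 0.8, A = 7.68 in², y = 0.4 in, Ī = 0.4096 in⁴.
Web plate: 0.55 × 8, A = 4.4 in², y = 4.8 in, Ī = 23.467 in⁴.
Top plate: 2.8 × 0.55, A = 1.54 in², y = 9.075 in, Ī = 0.038821 in⁴.
Hole (subtracted): ⌀0.15, A = 0.017671 in², y = 0.4 in, Ī = 0.00002485 in⁴.
Centroid: ȳ = ΣA·y / ΣA = 2.8054 in.
Transfer each piece to the centroidal x-axis using Ī + A·d² with d = y − 2.8054:
  bottom plate: d = -2.4054 in → contributes +44.847 in⁴
  web plate: d = 1.9946 in → contributes +40.971 in⁴
  top plate: d = 6.2696 in → contributes +60.572 in⁴
  hole: d = -2.4054 in → contributes −0.10227 in⁴
Total I = 146.29 in⁴.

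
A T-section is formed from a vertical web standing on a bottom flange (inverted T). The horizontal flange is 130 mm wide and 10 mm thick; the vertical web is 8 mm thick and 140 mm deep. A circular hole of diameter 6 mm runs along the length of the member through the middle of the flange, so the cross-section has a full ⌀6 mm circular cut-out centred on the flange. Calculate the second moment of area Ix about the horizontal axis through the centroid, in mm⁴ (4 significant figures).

Ix ≈ 5.190 × 10⁶ mm⁴

Break the section into simple shapes (no overlaps), measuring from the bottom-left corner of the bounding box.
Flange: 130 × 10, A = 1 300 mm², y = 5 mm, Ī = 10833.3 mm⁴.
Web: 8 × 140, A = 1 120 mm², y = 80 mm, Ī = 1 829 333 mm⁴.
Hole (subtracted): ⌀6, A = 28.2743 mm², y = 5 mm, Ī = 63.6173 mm⁴.
Centroid: ȳ = ΣA·y / ΣA = 40.1211 mm.
Transfer each piece to the horizontal axis through the centroid using Ī + A·d² with d = y − 40.1211:
  flange: d = -35.1211 mm → contributes +1 614 371 mm⁴
  web: d = 39.8789 mm → contributes +3 610 501 mm⁴
  hole: d = -35.1211 mm → contributes −34939.7 mm⁴
Total I = 5 189 932 mm⁴.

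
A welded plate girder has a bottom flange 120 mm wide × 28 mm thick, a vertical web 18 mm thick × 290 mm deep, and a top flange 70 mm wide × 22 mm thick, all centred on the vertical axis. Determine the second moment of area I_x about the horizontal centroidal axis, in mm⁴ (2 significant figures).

I_x ≈ 1.5 × 10⁸ mm⁴

Decompose the section into non-overlapping parts with the origin at the bottom-left of its bounding rectangle.
Bottom plate: 120 × 28, A = 3 360 mm², y = 14 mm, Ī = 219 520 mm⁴.
Web plate: 18 × 290, A = 5 220 mm², y = 173 mm, Ī = 36 583 500 mm⁴.
Top plate: 70 × 22, A = 1 540 mm², y = 329 mm, Ī = 62 113 mm⁴.
Centroid: ȳ = ΣA·y / ΣA = 143.9 mm.
Transfer each piece to the horizontal centroidal axis using Ī + A·d² with d = y − 143.9:
  bottom plate: d = -129.9 mm → contributes +56 958 640 mm⁴
  web plate: d = 29.05 mm → contributes +40 989 091 mm⁴
  top plate: d = 185.1 mm → contributes +52 797 896 mm⁴
Total I = 150 745 627 mm⁴.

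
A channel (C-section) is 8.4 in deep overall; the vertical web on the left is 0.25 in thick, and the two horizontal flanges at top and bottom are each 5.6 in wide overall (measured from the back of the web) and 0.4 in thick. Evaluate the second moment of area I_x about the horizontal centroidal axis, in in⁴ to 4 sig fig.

Treat the section as a set of non-overlapping primitives; coordinates are from the bounding-box lower-left.
Web: 0.25 × 8.4, A = 2.1 in², y = 4.2 in, Ī = 12.348 in⁴.
Top flange (beyond web): 5.35 × 0.4, A = 2.14 in², y = 8.2 in, Ī = 0.0285333 in⁴.
Bottom flange (beyond web): 5.35 × 0.4, A = 2.14 in², y = 0.2 in, Ī = 0.0285333 in⁴.
By symmetry the centroid is at mid-height, ȳ = 4.2 in.
Transfer each piece to the horizontal centroidal axis using Ī + A·d² with d = y − 4.2:
  web: d = 0 in → contributes +12.348 in⁴
  top flange (beyond web): d = 4 in → contributes +34.2685 in⁴
  bottom flange (beyond web): d = -4 in → contributes +34.2685 in⁴
Total I = 80.8851 in⁴.

I_x ≈ 80.89 in⁴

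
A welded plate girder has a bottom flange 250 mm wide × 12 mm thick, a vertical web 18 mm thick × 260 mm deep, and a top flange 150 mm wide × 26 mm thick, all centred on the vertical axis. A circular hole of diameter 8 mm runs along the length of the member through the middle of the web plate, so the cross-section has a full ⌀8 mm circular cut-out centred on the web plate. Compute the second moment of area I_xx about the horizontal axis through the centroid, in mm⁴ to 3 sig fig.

I_xx ≈ 1.60 × 10⁸ mm⁴

Split into non-overlapping primitives; take the origin at the lower-left of the bounding box.
Bottom plate: 250 × 12, A = 3 000 mm², y = 6 mm, Ī = 36 000 mm⁴.
Web plate: 18 × 260, A = 4 680 mm², y = 142 mm, Ī = 26 364 000 mm⁴.
Top plate: 150 × 26, A = 3 900 mm², y = 285 mm, Ī = 219 700 mm⁴.
Hole (subtracted): ⌀8, A = 50.265 mm², y = 142 mm, Ī = 201.06 mm⁴.
Centroid: ȳ = ΣA·y / ΣA = 154.98 mm.
Transfer each piece to the horizontal axis through the centroid using Ī + A·d² with d = y − 154.98:
  bottom plate: d = -148.98 mm → contributes +66 624 536 mm⁴
  web plate: d = -12.984 mm → contributes +27 152 952 mm⁴
  top plate: d = 130.02 mm → contributes +66 146 107 mm⁴
  hole: d = -12.984 mm → contributes −8674.8 mm⁴
Total I = 159 914 921 mm⁴.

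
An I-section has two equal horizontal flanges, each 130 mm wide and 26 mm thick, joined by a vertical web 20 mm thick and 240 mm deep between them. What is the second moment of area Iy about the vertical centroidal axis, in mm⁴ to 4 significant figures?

Break the section into simple shapes (no overlaps), measuring from the bottom-left corner of the bounding box.
Bottom flange: 130 × 26, A = 3 380 mm², x = 65 mm, Ī = 4 760 167 mm⁴.
Web: 20 × 240, A = 4 800 mm², x = 65 mm, Ī = 160 000 mm⁴.
Top flange: 130 × 26, A = 3 380 mm², x = 65 mm, Ī = 4 760 167 mm⁴.
By symmetry the centroid is at mid-width, x̄ = 65 mm.
All pieces are centred on the vertical centroidal axis, so I = ΣĪ = 9 680 333 mm⁴.

Iy ≈ 9.680 × 10⁶ mm⁴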